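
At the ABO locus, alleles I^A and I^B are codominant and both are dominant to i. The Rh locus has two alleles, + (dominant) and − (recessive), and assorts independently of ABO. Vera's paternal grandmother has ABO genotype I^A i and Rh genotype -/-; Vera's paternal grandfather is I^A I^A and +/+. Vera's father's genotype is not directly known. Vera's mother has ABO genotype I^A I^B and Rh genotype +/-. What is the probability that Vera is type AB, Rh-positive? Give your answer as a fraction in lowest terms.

9/32

Vera's father's ABO genotype from I^A i × I^A I^A: 1/2 I^A I^A, 1/2 I^A i.
Crossing each possibility with the mother I^A I^B and summing P(type AB): 1/2·1/2 + 1/2·1/4 = 3/8.
Similarly for Rh via the father's Rh distribution: P(Rh+) = 3/4.
Independent loci: 3/8 × 3/4 = 9/32.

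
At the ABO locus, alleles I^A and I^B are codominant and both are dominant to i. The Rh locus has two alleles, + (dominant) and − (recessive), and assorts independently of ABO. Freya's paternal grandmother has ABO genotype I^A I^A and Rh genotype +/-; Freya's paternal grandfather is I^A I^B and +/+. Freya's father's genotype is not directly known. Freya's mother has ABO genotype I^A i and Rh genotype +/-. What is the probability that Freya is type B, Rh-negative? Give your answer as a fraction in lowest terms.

1/64

Freya's father's ABO genotype from I^A I^A × I^A I^B: 1/2 I^A I^A, 1/2 I^A I^B.
Crossing each possibility with the mother I^A i and summing P(type B): 1/2·0 + 1/2·1/4 = 1/8.
Similarly for Rh via the father's Rh distribution: P(Rh-) = 1/8.
Independent loci: 1/8 × 1/8 = 1/64.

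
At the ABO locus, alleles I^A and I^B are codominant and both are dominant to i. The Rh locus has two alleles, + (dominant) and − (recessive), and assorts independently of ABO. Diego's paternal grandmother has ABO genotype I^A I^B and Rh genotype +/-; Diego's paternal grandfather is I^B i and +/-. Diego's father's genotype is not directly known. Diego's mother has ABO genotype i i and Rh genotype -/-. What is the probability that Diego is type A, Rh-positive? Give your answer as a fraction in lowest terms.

1/8

Diego's father's ABO genotype from I^A I^B × I^B i: 1/4 I^A I^B, 1/4 I^A i, 1/4 I^B I^B, 1/4 I^B i.
Crossing each possibility with the mother i i and summing P(type A): 1/4·1/2 + 1/4·1/2 + 1/4·0 + 1/4·0 = 1/4.
Similarly for Rh via the father's Rh distribution: P(Rh+) = 1/2.
Independent loci: 1/4 × 1/2 = 1/8.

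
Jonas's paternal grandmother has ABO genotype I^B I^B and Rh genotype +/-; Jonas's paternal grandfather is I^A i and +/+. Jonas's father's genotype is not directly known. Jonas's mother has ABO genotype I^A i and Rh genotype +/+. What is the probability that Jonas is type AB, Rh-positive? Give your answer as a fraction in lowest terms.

1/4

Jonas's father's ABO genotype from I^B I^B × I^A i: 1/2 I^A I^B, 1/2 I^B i.
Crossing each possibility with the mother I^A i and summing P(type AB): 1/2·1/4 + 1/2·1/4 = 1/4.
Similarly for Rh via the father's Rh distribution: P(Rh+) = 1.
Independent loci: 1/4 × 1 = 1/4.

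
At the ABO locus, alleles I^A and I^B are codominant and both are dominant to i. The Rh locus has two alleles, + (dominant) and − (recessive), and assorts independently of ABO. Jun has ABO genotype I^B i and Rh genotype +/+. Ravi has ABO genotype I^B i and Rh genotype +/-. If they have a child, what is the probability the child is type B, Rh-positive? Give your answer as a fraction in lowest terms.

ABO cross I^B i × I^B i → offspring phenotypes: 1/4 O, 3/4 B.
Rh cross +/+ × +/- → 1 Rh+.
Independent loci: P(type B, Rh-positive) = 3/4 × 1 = 3/4.

3/4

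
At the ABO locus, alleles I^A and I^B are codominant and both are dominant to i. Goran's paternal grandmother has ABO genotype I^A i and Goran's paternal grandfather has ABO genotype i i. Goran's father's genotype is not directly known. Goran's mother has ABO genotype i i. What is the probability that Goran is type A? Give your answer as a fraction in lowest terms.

1/4

Goran's father's ABO genotype from I^A i × i i: 1/2 I^A i, 1/2 i i.
Crossing each possibility with the mother i i and summing P(type A): 1/2·1/2 + 1/2·0 = 1/4.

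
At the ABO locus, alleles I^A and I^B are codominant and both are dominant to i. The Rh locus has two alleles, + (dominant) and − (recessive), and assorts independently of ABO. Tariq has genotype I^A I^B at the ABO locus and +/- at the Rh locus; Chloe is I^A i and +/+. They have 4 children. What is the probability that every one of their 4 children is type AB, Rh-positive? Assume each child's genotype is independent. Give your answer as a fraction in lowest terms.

ABO cross I^A I^B × I^A i → 1/2 A, 1/4 B, 1/4 AB.
Rh cross +/- × +/+ → 1 Rh+; so P(type AB, Rh-positive) = 1/4 × 1 = 1/4 per child.
All 4 independent: (1/4)^4 = 1/256.

1/256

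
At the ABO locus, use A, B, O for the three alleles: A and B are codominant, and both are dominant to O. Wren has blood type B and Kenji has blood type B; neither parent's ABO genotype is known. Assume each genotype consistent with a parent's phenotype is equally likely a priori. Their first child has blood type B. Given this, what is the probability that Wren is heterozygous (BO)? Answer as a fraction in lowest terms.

Possible genotypes: Wren ∈ {BB, BO}; Kenji ∈ {BB, BO}.
Weight each parental genotype pair by prior × P(type-B child):
  BB × BB: posterior weight 4/15.
  BB × BO: posterior weight 4/15.
  BO × BB: posterior weight 4/15.
  BO × BO: posterior weight 1/5.
Sum the posterior weight over pairs where Wren is BO: 7/15.

7/15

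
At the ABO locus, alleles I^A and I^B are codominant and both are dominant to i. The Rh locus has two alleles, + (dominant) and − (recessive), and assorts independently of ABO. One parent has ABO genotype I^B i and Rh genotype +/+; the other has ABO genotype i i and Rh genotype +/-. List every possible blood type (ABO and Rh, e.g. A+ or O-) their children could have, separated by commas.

O+, B+

Gametes from I^B i × i i give offspring ABO genotypes I^B i, i i, i.e. phenotypes O, B.
Rh cross +/+ × +/- → phenotypes Rh+.
Combining independently: O+, B+.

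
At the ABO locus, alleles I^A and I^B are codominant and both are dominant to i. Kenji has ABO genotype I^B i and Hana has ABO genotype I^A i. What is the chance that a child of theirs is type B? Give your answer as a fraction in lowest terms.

ABO cross I^B i × I^A i → offspring phenotypes: 1/4 O, 1/4 A, 1/4 B, 1/4 AB.
So P(type B) = 1/4.

1/4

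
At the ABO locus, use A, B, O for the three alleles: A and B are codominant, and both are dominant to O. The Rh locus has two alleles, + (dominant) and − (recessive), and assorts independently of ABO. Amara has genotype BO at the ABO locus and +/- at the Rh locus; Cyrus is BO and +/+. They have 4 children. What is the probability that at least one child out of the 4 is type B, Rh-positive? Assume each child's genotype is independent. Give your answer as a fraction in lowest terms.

ABO cross BO × BO → 1/4 O, 3/4 B.
Rh cross +/- × +/+ → 1 Rh+; so P(type B, Rh-positive) = 3/4 × 1 = 3/4 per child.
P(none) = (1/4)^4 = 1/256; P(at least one) = 1 − 1/256 = 255/256.

255/256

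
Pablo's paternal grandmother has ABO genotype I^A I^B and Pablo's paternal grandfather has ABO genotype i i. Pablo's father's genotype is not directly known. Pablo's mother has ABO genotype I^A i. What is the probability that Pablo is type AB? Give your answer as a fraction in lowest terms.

1/8

Pablo's father's ABO genotype from I^A I^B × i i: 1/2 I^A i, 1/2 I^B i.
Crossing each possibility with the mother I^A i and summing P(type AB): 1/2·0 + 1/2·1/4 = 1/8.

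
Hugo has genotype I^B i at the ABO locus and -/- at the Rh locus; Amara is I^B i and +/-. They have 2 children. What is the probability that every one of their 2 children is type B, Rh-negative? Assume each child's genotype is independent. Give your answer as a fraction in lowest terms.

9/64

ABO cross I^B i × I^B i → 1/4 O, 3/4 B.
Rh cross -/- × +/- → 1/2 Rh+, 1/2 Rh-; so P(type B, Rh-negative) = 3/4 × 1/2 = 3/8 per child.
All 2 independent: (3/8)^2 = 9/64.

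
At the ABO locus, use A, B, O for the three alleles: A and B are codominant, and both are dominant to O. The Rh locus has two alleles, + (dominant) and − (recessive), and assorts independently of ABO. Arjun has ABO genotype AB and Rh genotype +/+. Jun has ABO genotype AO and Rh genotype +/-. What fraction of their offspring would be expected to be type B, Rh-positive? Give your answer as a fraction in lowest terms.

ABO cross AB × AO → offspring phenotypes: 1/2 A, 1/4 B, 1/4 AB.
Rh cross +/+ × +/- → 1 Rh+.
Independent loci: P(type B, Rh-positive) = 1/4 × 1 = 1/4.

1/4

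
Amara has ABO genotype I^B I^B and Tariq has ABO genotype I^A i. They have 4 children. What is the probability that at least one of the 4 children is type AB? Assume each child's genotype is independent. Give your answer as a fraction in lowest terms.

15/16

ABO cross I^B I^B × I^A i → 1/2 B, 1/2 AB.
So P(type AB) = 1/2 per child.
P(none) = (1/2)^4 = 1/16; P(at least one) = 1 − 1/16 = 15/16.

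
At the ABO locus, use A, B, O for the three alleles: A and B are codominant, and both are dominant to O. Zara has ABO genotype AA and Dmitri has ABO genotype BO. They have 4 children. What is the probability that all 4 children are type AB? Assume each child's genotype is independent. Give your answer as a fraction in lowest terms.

ABO cross AA × BO → 1/2 A, 1/2 AB.
So P(type AB) = 1/2 per child.
All 4 independent: (1/2)^4 = 1/16.

1/16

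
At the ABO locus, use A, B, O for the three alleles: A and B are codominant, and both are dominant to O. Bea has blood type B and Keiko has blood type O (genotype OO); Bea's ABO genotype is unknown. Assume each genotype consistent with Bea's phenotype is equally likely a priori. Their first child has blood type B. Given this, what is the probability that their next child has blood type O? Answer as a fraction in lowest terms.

1/6

Possible genotypes: Bea ∈ {BB, BO}; Keiko ∈ {OO}.
Weight each parental genotype pair by prior × P(type-B child):
  BB × OO: posterior weight 2/3; P(next child type O) = 0.
  BO × OO: posterior weight 1/3; P(next child type O) = 1/2.
Weighted sum = 1/6.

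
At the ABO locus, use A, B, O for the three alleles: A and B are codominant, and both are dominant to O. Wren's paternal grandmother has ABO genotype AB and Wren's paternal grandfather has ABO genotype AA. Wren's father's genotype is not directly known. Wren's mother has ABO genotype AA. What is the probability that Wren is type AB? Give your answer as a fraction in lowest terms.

1/4

Wren's father's ABO genotype from AB × AA: 1/2 AA, 1/2 AB.
Crossing each possibility with the mother AA and summing P(type AB): 1/2·0 + 1/2·1/2 = 1/4.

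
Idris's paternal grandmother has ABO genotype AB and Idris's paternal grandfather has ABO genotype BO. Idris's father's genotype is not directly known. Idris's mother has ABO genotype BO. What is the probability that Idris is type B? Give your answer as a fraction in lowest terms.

5/8

Idris's father's ABO genotype from AB × BO: 1/4 AB, 1/4 AO, 1/4 BB, 1/4 BO.
Crossing each possibility with the mother BO and summing P(type B): 1/4·1/2 + 1/4·1/4 + 1/4·1 + 1/4·3/4 = 5/8.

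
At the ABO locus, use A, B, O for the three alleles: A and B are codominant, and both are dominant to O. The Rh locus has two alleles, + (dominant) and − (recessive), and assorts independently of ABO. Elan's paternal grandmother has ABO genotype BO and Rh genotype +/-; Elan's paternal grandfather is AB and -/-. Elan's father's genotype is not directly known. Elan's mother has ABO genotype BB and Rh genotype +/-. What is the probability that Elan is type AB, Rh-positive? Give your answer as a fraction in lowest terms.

Elan's father's ABO genotype from BO × AB: 1/4 AB, 1/4 AO, 1/4 BB, 1/4 BO.
Crossing each possibility with the mother BB and summing P(type AB): 1/4·1/2 + 1/4·1/2 + 1/4·0 + 1/4·0 = 1/4.
Similarly for Rh via the father's Rh distribution: P(Rh+) = 5/8.
Independent loci: 1/4 × 5/8 = 5/32.

5/32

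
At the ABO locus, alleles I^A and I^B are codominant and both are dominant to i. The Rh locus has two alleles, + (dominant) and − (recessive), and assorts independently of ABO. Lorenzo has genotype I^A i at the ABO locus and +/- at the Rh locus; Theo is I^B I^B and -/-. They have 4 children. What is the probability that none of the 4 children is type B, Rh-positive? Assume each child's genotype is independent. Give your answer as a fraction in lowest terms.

81/256

ABO cross I^A i × I^B I^B → 1/2 B, 1/2 AB.
Rh cross +/- × -/- → 1/2 Rh+, 1/2 Rh-; so P(type B, Rh-positive) = 1/2 × 1/2 = 1/4 per child.
P(not type B, Rh-positive) = 3/4 for one child; (3/4)^4 = 81/256.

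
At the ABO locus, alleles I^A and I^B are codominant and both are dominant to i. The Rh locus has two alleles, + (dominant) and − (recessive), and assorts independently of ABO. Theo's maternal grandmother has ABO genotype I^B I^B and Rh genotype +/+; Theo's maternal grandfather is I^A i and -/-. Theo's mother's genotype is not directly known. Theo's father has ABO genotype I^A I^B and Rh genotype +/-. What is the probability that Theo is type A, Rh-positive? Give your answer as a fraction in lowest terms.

Theo's mother's ABO genotype from I^B I^B × I^A i: 1/2 I^A I^B, 1/2 I^B i.
Crossing each possibility with the father I^A I^B and summing P(type A): 1/2·1/4 + 1/2·1/4 = 1/4.
Similarly for Rh via the mother's Rh distribution: P(Rh+) = 3/4.
Independent loci: 1/4 × 3/4 = 3/16.

3/16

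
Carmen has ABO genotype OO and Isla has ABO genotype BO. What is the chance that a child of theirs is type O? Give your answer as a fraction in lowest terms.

1/2

ABO cross OO × BO → offspring phenotypes: 1/2 O, 1/2 B.
So P(type O) = 1/2.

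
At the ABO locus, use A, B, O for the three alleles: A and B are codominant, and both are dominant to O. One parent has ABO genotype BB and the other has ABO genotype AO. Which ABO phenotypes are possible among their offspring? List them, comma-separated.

B, AB

Gametes from BB × AO give offspring ABO genotypes AB, BO, i.e. phenotypes B, AB.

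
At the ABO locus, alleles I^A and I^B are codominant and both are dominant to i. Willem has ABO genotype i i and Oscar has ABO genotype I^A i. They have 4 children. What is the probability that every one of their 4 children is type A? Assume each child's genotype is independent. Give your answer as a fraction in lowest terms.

1/16

ABO cross i i × I^A i → 1/2 O, 1/2 A.
So P(type A) = 1/2 per child.
All 4 independent: (1/2)^4 = 1/16.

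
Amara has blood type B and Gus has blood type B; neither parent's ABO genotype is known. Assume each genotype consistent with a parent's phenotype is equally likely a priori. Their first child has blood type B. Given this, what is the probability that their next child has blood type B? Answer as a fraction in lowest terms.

Possible genotypes: Amara ∈ {I^B I^B, I^B i}; Gus ∈ {I^B I^B, I^B i}.
Weight each parental genotype pair by prior × P(type-B child):
  I^B I^B × I^B I^B: posterior weight 4/15; P(next child type B) = 1.
  I^B I^B × I^B i: posterior weight 4/15; P(next child type B) = 1.
  I^B i × I^B I^B: posterior weight 4/15; P(next child type B) = 1.
  I^B i × I^B i: posterior weight 1/5; P(next child type B) = 3/4.
Weighted sum = 19/20.

19/20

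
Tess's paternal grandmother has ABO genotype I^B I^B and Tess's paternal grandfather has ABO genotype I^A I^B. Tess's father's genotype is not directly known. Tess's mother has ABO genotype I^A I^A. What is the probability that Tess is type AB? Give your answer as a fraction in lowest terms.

Tess's father's ABO genotype from I^B I^B × I^A I^B: 1/2 I^A I^B, 1/2 I^B I^B.
Crossing each possibility with the mother I^A I^A and summing P(type AB): 1/2·1/2 + 1/2·1 = 3/4.

3/4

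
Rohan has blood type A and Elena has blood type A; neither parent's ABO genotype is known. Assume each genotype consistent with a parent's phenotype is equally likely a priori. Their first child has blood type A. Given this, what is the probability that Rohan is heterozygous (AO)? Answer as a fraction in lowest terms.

Possible genotypes: Rohan ∈ {AA, AO}; Elena ∈ {AA, AO}.
Weight each parental genotype pair by prior × P(type-A child):
  AA × AA: posterior weight 4/15.
  AA × AO: posterior weight 4/15.
  AO × AA: posterior weight 4/15.
  AO × AO: posterior weight 1/5.
Sum the posterior weight over pairs where Rohan is AO: 7/15.

7/15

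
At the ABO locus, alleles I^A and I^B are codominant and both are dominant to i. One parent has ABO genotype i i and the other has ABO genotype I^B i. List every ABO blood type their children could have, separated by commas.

O, B

Gametes from i i × I^B i give offspring ABO genotypes I^B i, i i, i.e. phenotypes O, B.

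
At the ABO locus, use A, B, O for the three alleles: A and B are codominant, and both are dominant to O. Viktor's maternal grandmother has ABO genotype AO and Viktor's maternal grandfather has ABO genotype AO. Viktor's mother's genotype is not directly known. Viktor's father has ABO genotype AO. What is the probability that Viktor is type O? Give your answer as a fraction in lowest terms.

Viktor's mother's ABO genotype from AO × AO: 1/4 AA, 1/2 AO, 1/4 OO.
Crossing each possibility with the father AO and summing P(type O): 1/4·0 + 1/2·1/4 + 1/4·1/2 = 1/4.

1/4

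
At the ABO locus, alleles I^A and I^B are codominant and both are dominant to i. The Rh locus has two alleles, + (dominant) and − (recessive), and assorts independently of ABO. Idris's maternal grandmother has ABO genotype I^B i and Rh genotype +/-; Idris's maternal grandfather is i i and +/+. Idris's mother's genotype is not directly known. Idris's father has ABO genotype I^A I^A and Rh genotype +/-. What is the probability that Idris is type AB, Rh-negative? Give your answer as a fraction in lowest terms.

Idris's mother's ABO genotype from I^B i × i i: 1/2 I^B i, 1/2 i i.
Crossing each possibility with the father I^A I^A and summing P(type AB): 1/2·1/2 + 1/2·0 = 1/4.
Similarly for Rh via the mother's Rh distribution: P(Rh-) = 1/8.
Independent loci: 1/4 × 1/8 = 1/32.

1/32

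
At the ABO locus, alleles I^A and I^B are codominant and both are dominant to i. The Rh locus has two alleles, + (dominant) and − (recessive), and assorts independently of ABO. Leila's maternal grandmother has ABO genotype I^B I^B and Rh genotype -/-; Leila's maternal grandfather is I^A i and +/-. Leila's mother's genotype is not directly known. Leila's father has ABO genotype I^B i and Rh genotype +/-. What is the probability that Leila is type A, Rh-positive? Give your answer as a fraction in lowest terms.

Leila's mother's ABO genotype from I^B I^B × I^A i: 1/2 I^A I^B, 1/2 I^B i.
Crossing each possibility with the father I^B i and summing P(type A): 1/2·1/4 + 1/2·0 = 1/8.
Similarly for Rh via the mother's Rh distribution: P(Rh+) = 5/8.
Independent loci: 1/8 × 5/8 = 5/64.

5/64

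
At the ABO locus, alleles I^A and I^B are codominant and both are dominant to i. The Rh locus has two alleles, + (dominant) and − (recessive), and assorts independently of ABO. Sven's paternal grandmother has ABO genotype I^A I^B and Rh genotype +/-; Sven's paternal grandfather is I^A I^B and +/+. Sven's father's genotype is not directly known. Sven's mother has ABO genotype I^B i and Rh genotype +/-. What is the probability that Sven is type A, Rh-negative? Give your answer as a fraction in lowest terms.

1/32

Sven's father's ABO genotype from I^A I^B × I^A I^B: 1/4 I^A I^A, 1/2 I^A I^B, 1/4 I^B I^B.
Crossing each possibility with the mother I^B i and summing P(type A): 1/4·1/2 + 1/2·1/4 + 1/4·0 = 1/4.
Similarly for Rh via the father's Rh distribution: P(Rh-) = 1/8.
Independent loci: 1/4 × 1/8 = 1/32.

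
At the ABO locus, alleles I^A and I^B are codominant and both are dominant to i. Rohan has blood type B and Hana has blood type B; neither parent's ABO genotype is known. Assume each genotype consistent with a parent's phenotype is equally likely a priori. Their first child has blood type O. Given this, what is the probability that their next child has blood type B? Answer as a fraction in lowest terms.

3/4

Possible genotypes: Rohan ∈ {I^B I^B, I^B i}; Hana ∈ {I^B I^B, I^B i}.
Weight each parental genotype pair by prior × P(type-O child):
  I^B i × I^B i: posterior weight 1; P(next child type B) = 3/4.
Weighted sum = 3/4.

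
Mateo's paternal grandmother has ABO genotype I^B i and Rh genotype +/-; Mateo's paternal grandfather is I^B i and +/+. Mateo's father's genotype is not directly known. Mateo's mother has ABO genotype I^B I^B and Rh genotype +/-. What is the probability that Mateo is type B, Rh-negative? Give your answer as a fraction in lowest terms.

Mateo's father's ABO genotype from I^B i × I^B i: 1/4 I^B I^B, 1/2 I^B i, 1/4 i i.
Crossing each possibility with the mother I^B I^B and summing P(type B): 1/4·1 + 1/2·1 + 1/4·1 = 1.
Similarly for Rh via the father's Rh distribution: P(Rh-) = 1/8.
Independent loci: 1 × 1/8 = 1/8.

1/8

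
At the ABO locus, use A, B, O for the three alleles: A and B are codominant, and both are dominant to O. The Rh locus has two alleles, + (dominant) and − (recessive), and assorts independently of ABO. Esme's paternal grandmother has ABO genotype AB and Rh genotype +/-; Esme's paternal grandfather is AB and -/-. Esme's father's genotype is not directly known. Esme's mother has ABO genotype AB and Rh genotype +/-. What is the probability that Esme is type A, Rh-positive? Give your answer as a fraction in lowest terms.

Esme's father's ABO genotype from AB × AB: 1/4 AA, 1/2 AB, 1/4 BB.
Crossing each possibility with the mother AB and summing P(type A): 1/4·1/2 + 1/2·1/4 + 1/4·0 = 1/4.
Similarly for Rh via the father's Rh distribution: P(Rh+) = 5/8.
Independent loci: 1/4 × 5/8 = 5/32.

5/32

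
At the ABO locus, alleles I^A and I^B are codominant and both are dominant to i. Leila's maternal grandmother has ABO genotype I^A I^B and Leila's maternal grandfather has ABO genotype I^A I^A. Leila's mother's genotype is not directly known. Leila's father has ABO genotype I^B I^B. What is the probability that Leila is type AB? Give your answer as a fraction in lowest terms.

3/4

Leila's mother's ABO genotype from I^A I^B × I^A I^A: 1/2 I^A I^A, 1/2 I^A I^B.
Crossing each possibility with the father I^B I^B and summing P(type AB): 1/2·1 + 1/2·1/2 = 3/4.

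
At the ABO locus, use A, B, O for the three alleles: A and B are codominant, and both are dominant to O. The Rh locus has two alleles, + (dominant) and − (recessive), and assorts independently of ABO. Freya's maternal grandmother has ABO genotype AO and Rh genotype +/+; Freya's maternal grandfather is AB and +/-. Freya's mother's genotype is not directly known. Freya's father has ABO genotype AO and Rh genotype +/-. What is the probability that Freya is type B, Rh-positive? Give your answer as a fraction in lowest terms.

Freya's mother's ABO genotype from AO × AB: 1/4 AA, 1/4 AB, 1/4 AO, 1/4 BO.
Crossing each possibility with the father AO and summing P(type B): 1/4·0 + 1/4·1/4 + 1/4·0 + 1/4·1/4 = 1/8.
Similarly for Rh via the mother's Rh distribution: P(Rh+) = 7/8.
Independent loci: 1/8 × 7/8 = 7/64.

7/64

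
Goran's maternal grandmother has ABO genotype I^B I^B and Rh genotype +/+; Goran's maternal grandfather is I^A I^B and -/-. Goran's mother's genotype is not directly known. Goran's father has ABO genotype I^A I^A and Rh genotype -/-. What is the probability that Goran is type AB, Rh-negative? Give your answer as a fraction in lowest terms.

Goran's mother's ABO genotype from I^B I^B × I^A I^B: 1/2 I^A I^B, 1/2 I^B I^B.
Crossing each possibility with the father I^A I^A and summing P(type AB): 1/2·1/2 + 1/2·1 = 3/4.
Similarly for Rh via the mother's Rh distribution: P(Rh-) = 1/2.
Independent loci: 3/4 × 1/2 = 3/8.

3/8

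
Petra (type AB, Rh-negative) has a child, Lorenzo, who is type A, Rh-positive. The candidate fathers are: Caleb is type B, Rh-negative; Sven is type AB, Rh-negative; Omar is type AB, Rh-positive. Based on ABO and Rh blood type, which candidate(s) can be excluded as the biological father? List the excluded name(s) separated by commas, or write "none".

Caleb, Sven

A candidate is excluded only if no genotype consistent with his phenotype could produce a type A, Rh-positive child with a type AB, Rh-negative mother.
Caleb (type B, Rh-): no genotype consistent with that phenotype can produce a type-A Rh+ child with a type-AB mother.
Sven (type AB, Rh-): no genotype consistent with that phenotype can produce a type-A Rh+ child with a type-AB mother.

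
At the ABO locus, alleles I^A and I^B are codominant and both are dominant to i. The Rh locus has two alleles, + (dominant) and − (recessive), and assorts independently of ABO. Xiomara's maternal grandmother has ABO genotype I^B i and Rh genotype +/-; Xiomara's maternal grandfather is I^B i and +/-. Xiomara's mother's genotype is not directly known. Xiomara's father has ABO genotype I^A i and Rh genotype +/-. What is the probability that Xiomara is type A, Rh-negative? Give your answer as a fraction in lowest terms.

1/16

Xiomara's mother's ABO genotype from I^B i × I^B i: 1/4 I^B I^B, 1/2 I^B i, 1/4 i i.
Crossing each possibility with the father I^A i and summing P(type A): 1/4·0 + 1/2·1/4 + 1/4·1/2 = 1/4.
Similarly for Rh via the mother's Rh distribution: P(Rh-) = 1/4.
Independent loci: 1/4 × 1/4 = 1/16.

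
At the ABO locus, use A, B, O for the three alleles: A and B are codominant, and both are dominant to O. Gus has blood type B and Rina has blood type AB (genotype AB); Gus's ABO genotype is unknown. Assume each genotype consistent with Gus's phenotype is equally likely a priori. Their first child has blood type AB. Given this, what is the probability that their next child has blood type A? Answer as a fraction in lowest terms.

1/12

Possible genotypes: Gus ∈ {BB, BO}; Rina ∈ {AB}.
Weight each parental genotype pair by prior × P(type-AB child):
  BB × AB: posterior weight 2/3; P(next child type A) = 0.
  BO × AB: posterior weight 1/3; P(next child type A) = 1/4.
Weighted sum = 1/12.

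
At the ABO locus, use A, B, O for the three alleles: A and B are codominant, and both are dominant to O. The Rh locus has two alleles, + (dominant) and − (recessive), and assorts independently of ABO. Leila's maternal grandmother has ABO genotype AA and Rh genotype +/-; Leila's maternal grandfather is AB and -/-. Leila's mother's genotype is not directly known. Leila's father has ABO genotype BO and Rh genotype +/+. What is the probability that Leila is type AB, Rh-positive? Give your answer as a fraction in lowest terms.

Leila's mother's ABO genotype from AA × AB: 1/2 AA, 1/2 AB.
Crossing each possibility with the father BO and summing P(type AB): 1/2·1/2 + 1/2·1/4 = 3/8.
Similarly for Rh via the mother's Rh distribution: P(Rh+) = 1.
Independent loci: 3/8 × 1 = 3/8.

3/8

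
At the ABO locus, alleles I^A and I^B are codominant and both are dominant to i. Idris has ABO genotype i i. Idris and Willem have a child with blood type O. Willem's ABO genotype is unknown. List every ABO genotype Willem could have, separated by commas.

I^A i, I^B i, i i

For each candidate genotype of Willem, check whether crossing it with i i can produce every observed child phenotype.
  I^A I^A → possible child types {A} ✗
  I^A I^B → possible child types {A, B} ✗
  I^A i → possible child types {O, A} ✓
  I^B I^B → possible child types {B} ✗
  I^B i → possible child types {O, B} ✓
  i i → possible child types {O} ✓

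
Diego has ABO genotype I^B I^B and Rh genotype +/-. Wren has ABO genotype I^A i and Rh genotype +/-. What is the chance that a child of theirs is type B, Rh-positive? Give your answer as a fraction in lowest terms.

ABO cross I^B I^B × I^A i → offspring phenotypes: 1/2 B, 1/2 AB.
Rh cross +/- × +/- → 3/4 Rh+, 1/4 Rh-.
Independent loci: P(type B, Rh-positive) = 1/2 × 3/4 = 3/8.

3/8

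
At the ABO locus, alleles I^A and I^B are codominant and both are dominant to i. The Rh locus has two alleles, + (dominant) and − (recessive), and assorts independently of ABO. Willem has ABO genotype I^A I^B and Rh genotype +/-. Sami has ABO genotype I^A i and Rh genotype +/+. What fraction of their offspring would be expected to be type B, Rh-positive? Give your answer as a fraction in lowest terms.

1/4

ABO cross I^A I^B × I^A i → offspring phenotypes: 1/2 A, 1/4 B, 1/4 AB.
Rh cross +/- × +/+ → 1 Rh+.
Independent loci: P(type B, Rh-positive) = 1/4 × 1 = 1/4.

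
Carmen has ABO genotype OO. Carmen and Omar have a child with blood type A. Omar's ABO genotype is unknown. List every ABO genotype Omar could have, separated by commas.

For each candidate genotype of Omar, check whether crossing it with OO can produce every observed child phenotype.
  AA → possible child types {A} ✓
  AB → possible child types {A, B} ✓
  AO → possible child types {O, A} ✓
  BB → possible child types {B} ✗
  BO → possible child types {O, B} ✗
  OO → possible child types {O} ✗

AA, AB, AO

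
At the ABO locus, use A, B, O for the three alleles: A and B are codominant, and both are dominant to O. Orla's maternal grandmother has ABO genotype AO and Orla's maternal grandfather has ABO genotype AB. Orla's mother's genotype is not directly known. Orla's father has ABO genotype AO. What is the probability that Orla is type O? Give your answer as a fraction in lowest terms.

1/8

Orla's mother's ABO genotype from AO × AB: 1/4 AA, 1/4 AB, 1/4 AO, 1/4 BO.
Crossing each possibility with the father AO and summing P(type O): 1/4·0 + 1/4·0 + 1/4·1/4 + 1/4·1/4 = 1/8.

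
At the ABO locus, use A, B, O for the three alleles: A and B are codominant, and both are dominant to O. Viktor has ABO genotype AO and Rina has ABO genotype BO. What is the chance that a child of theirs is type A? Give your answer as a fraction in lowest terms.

ABO cross AO × BO → offspring phenotypes: 1/4 O, 1/4 A, 1/4 B, 1/4 AB.
So P(type A) = 1/4.

1/4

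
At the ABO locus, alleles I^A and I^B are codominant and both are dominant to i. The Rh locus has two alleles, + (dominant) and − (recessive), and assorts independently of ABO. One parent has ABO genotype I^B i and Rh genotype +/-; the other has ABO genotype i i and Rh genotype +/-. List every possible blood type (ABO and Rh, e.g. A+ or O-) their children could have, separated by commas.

Gametes from I^B i × i i give offspring ABO genotypes I^B i, i i, i.e. phenotypes O, B.
Rh cross +/- × +/- → phenotypes Rh+, Rh-.
Combining independently: O+, O-, B+, B-.

O+, O-, B+, B-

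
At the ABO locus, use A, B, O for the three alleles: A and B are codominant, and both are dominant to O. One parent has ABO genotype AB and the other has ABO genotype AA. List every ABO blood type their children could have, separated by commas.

Gametes from AB × AA give offspring ABO genotypes AA, AB, i.e. phenotypes A, AB.

A, AB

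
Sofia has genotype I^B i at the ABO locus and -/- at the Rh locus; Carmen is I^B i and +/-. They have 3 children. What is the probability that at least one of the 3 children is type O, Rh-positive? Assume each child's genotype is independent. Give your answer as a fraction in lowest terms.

169/512

ABO cross I^B i × I^B i → 1/4 O, 3/4 B.
Rh cross -/- × +/- → 1/2 Rh+, 1/2 Rh-; so P(type O, Rh-positive) = 1/4 × 1/2 = 1/8 per child.
P(none) = (7/8)^3 = 343/512; P(at least one) = 1 − 343/512 = 169/512.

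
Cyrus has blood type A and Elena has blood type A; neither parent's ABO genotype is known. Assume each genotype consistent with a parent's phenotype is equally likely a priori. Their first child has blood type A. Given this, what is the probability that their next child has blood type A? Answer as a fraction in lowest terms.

19/20

Possible genotypes: Cyrus ∈ {I^A I^A, I^A i}; Elena ∈ {I^A I^A, I^A i}.
Weight each parental genotype pair by prior × P(type-A child):
  I^A I^A × I^A I^A: posterior weight 4/15; P(next child type A) = 1.
  I^A I^A × I^A i: posterior weight 4/15; P(next child type A) = 1.
  I^A i × I^A I^A: posterior weight 4/15; P(next child type A) = 1.
  I^A i × I^A i: posterior weight 1/5; P(next child type A) = 3/4.
Weighted sum = 19/20.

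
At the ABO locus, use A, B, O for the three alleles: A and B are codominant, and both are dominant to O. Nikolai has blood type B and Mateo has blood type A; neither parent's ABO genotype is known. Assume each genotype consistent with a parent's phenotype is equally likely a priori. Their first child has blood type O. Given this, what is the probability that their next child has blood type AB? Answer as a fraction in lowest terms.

Possible genotypes: Nikolai ∈ {BB, BO}; Mateo ∈ {AA, AO}.
Weight each parental genotype pair by prior × P(type-O child):
  BO × AO: posterior weight 1; P(next child type AB) = 1/4.
Weighted sum = 1/4.

1/4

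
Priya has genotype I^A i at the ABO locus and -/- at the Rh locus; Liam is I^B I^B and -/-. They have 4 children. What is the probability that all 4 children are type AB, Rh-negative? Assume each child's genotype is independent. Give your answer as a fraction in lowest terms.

ABO cross I^A i × I^B I^B → 1/2 B, 1/2 AB.
Rh cross -/- × -/- → 1 Rh-; so P(type AB, Rh-negative) = 1/2 × 1 = 1/2 per child.
All 4 independent: (1/2)^4 = 1/16.

1/16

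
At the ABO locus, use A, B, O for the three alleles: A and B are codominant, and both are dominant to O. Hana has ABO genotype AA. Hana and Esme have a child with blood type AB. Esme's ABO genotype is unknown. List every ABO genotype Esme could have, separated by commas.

For each candidate genotype of Esme, check whether crossing it with AA can produce every observed child phenotype.
  AA → possible child types {A} ✗
  AB → possible child types {A, AB} ✓
  AO → possible child types {A} ✗
  BB → possible child types {AB} ✓
  BO → possible child types {A, AB} ✓
  OO → possible child types {A} ✗

AB, BB, BO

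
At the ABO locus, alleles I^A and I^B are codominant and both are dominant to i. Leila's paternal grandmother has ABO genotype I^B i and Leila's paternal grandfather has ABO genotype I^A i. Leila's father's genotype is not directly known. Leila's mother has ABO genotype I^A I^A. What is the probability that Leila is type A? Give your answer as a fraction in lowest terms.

3/4

Leila's father's ABO genotype from I^B i × I^A i: 1/4 I^A I^B, 1/4 I^A i, 1/4 I^B i, 1/4 i i.
Crossing each possibility with the mother I^A I^A and summing P(type A): 1/4·1/2 + 1/4·1 + 1/4·1/2 + 1/4·1 = 3/4.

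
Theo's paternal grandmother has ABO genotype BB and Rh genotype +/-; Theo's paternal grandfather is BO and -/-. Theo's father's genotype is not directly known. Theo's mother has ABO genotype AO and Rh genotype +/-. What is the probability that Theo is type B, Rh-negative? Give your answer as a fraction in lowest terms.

9/64

Theo's father's ABO genotype from BB × BO: 1/2 BB, 1/2 BO.
Crossing each possibility with the mother AO and summing P(type B): 1/2·1/2 + 1/2·1/4 = 3/8.
Similarly for Rh via the father's Rh distribution: P(Rh-) = 3/8.
Independent loci: 3/8 × 3/8 = 9/64.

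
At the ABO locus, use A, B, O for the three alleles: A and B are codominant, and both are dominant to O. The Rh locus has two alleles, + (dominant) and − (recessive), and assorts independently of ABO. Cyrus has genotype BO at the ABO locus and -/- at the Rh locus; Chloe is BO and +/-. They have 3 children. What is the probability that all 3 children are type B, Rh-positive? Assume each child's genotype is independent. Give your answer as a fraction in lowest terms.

ABO cross BO × BO → 1/4 O, 3/4 B.
Rh cross -/- × +/- → 1/2 Rh+, 1/2 Rh-; so P(type B, Rh-positive) = 3/4 × 1/2 = 3/8 per child.
All 3 independent: (3/8)^3 = 27/512.

27/512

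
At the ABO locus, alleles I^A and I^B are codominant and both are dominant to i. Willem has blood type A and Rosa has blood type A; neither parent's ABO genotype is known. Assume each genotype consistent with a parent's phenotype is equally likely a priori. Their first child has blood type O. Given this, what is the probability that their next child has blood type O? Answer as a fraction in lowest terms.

1/4

Possible genotypes: Willem ∈ {I^A I^A, I^A i}; Rosa ∈ {I^A I^A, I^A i}.
Weight each parental genotype pair by prior × P(type-O child):
  I^A i × I^A i: posterior weight 1; P(next child type O) = 1/4.
Weighted sum = 1/4.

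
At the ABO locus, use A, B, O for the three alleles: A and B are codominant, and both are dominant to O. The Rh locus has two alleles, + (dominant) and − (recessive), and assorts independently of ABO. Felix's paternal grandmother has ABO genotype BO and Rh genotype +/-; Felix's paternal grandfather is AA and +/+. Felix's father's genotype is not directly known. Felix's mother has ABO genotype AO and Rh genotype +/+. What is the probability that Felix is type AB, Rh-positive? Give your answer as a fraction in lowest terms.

1/8

Felix's father's ABO genotype from BO × AA: 1/2 AB, 1/2 AO.
Crossing each possibility with the mother AO and summing P(type AB): 1/2·1/4 + 1/2·0 = 1/8.
Similarly for Rh via the father's Rh distribution: P(Rh+) = 1.
Independent loci: 1/8 × 1 = 1/8.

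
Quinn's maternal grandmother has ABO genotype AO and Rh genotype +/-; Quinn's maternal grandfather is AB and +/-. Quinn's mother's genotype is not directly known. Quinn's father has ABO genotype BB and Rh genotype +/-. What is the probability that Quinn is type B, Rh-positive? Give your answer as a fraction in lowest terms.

Quinn's mother's ABO genotype from AO × AB: 1/4 AA, 1/4 AB, 1/4 AO, 1/4 BO.
Crossing each possibility with the father BB and summing P(type B): 1/4·0 + 1/4·1/2 + 1/4·1/2 + 1/4·1 = 1/2.
Similarly for Rh via the mother's Rh distribution: P(Rh+) = 3/4.
Independent loci: 1/2 × 3/4 = 3/8.

3/8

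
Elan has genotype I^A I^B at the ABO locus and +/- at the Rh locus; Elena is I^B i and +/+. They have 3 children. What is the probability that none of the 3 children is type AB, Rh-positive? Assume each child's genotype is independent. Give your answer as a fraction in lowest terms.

27/64

ABO cross I^A I^B × I^B i → 1/4 A, 1/2 B, 1/4 AB.
Rh cross +/- × +/+ → 1 Rh+; so P(type AB, Rh-positive) = 1/4 × 1 = 1/4 per child.
P(not type AB, Rh-positive) = 3/4 for one child; (3/4)^3 = 27/64.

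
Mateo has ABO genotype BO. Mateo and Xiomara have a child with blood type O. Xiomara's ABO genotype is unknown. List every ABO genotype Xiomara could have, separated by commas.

For each candidate genotype of Xiomara, check whether crossing it with BO can produce every observed child phenotype.
  AA → possible child types {A, AB} ✗
  AB → possible child types {A, B, AB} ✗
  AO → possible child types {O, A, B, AB} ✓
  BB → possible child types {B} ✗
  BO → possible child types {O, B} ✓
  OO → possible child types {O, B} ✓

AO, BO, OO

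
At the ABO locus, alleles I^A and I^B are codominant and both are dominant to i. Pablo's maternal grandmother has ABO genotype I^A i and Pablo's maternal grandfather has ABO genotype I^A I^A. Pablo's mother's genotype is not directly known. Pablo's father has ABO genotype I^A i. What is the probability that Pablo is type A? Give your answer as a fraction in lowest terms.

7/8

Pablo's mother's ABO genotype from I^A i × I^A I^A: 1/2 I^A I^A, 1/2 I^A i.
Crossing each possibility with the father I^A i and summing P(type A): 1/2·1 + 1/2·3/4 = 7/8.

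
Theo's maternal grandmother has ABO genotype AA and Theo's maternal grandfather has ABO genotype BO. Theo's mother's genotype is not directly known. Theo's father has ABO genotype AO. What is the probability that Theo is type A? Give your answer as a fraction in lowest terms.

Theo's mother's ABO genotype from AA × BO: 1/2 AB, 1/2 AO.
Crossing each possibility with the father AO and summing P(type A): 1/2·1/2 + 1/2·3/4 = 5/8.

5/8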